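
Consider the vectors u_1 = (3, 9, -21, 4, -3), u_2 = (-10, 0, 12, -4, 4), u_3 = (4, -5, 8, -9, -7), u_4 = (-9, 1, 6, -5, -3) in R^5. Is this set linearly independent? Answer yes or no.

yes

Form the matrix with these vectors as rows and row reduce.
R2 ← R2 + (10/3)·R1: [0, 30, -58, 28/3, -6]
R3 ← R3 − (4/3)·R1: [0, -17, 36, -43/3, -3]
R4 ← R4 + (3)·R1: [0, 28, -57, 7, -12]
R3 ← R3 + (17/30)·R2: [0, 0, 47/15, -407/45, -32/5]
R4 ← R4 − (14/15)·R2: [0, 0, -43/15, -77/45, -32/5]
R4 ← R4 + (43/47)·R3: [0, 0, 0, -1408/141, -576/47]
4 nonzero rows, so the 4 vectors span a space of dimension 4.
Since 4 = 4, the vectors are linearly independent.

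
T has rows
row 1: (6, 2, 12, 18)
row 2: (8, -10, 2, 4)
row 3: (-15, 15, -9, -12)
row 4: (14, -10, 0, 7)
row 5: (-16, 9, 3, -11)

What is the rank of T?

4

Row reduce to echelon form.
R2 ← R2 − (4/3)·R1: [0, -38/3, -14, -20]
R3 ← R3 + (5/2)·R1: [0, 20, 21, 33]
R4 ← R4 − (7/3)·R1: [0, -44/3, -28, -35]
R5 ← R5 + (8/3)·R1: [0, 43/3, 35, 37]
R3 ← R3 + (30/19)·R2: [0, 0, -21/19, 27/19]
R4 ← R4 − (22/19)·R2: [0, 0, -224/19, -225/19]
R5 ← R5 + (43/38)·R2: [0, 0, 364/19, 273/19]
R4 ← R4 − (32/3)·R3: [0, 0, 0, -27]
R5 ← R5 + (52/3)·R3: [0, 0, 0, 39]
R5 ← R5 + (13/9)·R4: [0, 0, 0, 0]
Echelon form has 4 nonzero rows, so rank(T) = 4.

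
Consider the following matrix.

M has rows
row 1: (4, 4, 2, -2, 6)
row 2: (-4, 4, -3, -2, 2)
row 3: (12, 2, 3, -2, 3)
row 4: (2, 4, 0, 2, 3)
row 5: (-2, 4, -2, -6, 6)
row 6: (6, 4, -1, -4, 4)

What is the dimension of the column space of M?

5

Row reduce to echelon form.
R2 ← R2 + R1: [0, 8, -1, -4, 8]
R3 ← R3 − (3)·R1: [0, -10, -3, 4, -15]
R4 ← R4 − (1/2)·R1: [0, 2, -1, 3, 0]
R5 ← R5 + (1/2)·R1: [0, 6, -1, -7, 9]
R6 ← R6 − (3/2)·R1: [0, -2, -4, -1, -5]
R3 ← R3 + (5/4)·R2: [0, 0, -17/4, -1, -5]
R4 ← R4 − (1/4)·R2: [0, 0, -3/4, 4, -2]
R5 ← R5 − (3/4)·R2: [0, 0, -1/4, -4, 3]
R6 ← R6 + (1/4)·R2: [0, 0, -17/4, -2, -3]
R4 ← R4 − (3/17)·R3: [0, 0, 0, 71/17, -19/17]
R5 ← R5 − (1/17)·R3: [0, 0, 0, -67/17, 56/17]
R6 ← R6 − R3: [0, 0, 0, -1, 2]
R5 ← R5 + (67/71)·R4: [0, 0, 0, 0, 159/71]
R6 ← R6 + (17/71)·R4: [0, 0, 0, 0, 123/71]
R6 ← R6 − (41/53)·R5: [0, 0, 0, 0, 0]
Echelon form has 5 nonzero rows, so rank(M) = 5.
The column space has dimension equal to the rank: 5.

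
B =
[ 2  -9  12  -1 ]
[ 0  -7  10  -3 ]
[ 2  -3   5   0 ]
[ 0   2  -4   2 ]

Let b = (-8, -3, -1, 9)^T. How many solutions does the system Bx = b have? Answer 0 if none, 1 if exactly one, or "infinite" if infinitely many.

Row reduce the augmented matrix [B | b].
R3 ← R3 − R1: [0, 6, -7, 1, 7]
R3 ← R3 + (6/7)·R2: [0, 0, 11/7, -11/7, 31/7]
R4 ← R4 + (2/7)·R2: [0, 0, -8/7, 8/7, 57/7]
R4 ← R4 + (8/11)·R3: [0, 0, 0, 0, 125/11]
The echelon form has 4 nonzero rows; the last pivot sits in the augmented column, so rank(B) = 3 but rank([B|b]) = 4.
Since the ranks differ, the system is inconsistent.
It has no solutions.

0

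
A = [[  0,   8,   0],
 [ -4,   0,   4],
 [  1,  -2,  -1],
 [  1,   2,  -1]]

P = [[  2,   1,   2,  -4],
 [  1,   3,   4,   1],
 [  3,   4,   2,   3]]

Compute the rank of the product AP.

First compute AP:
[[  8,  24,  32,   8],
 [  4,  12,   0,  28],
 [ -3,  -9,  -8,  -9],
 [  1,   3,   8,  -5]]
Now row reduce the product.
R2 ← R2 − (1/2)·R1: [0, 0, -16, 24]
R3 ← R3 + (3/8)·R1: [0, 0, 4, -6]
R4 ← R4 − (1/8)·R1: [0, 0, 4, -6]
R3 ← R3 + (1/4)·R2: [0, 0, 0, 0]
R4 ← R4 + (1/4)·R2: [0, 0, 0, 0]
2 nonzero rows, so rank(AP) = 2.

2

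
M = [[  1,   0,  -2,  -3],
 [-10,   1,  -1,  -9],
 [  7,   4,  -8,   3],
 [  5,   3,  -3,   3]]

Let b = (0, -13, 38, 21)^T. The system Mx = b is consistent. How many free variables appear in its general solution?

Row reduce the augmented matrix [M | b].
R2 ← R2 + (10)·R1: [0, 1, -21, -39, -13]
R3 ← R3 − (7)·R1: [0, 4, 6, 24, 38]
R4 ← R4 − (5)·R1: [0, 3, 7, 18, 21]
R3 ← R3 − (4)·R2: [0, 0, 90, 180, 90]
R4 ← R4 − (3)·R2: [0, 0, 70, 135, 60]
R4 ← R4 − (7/9)·R3: [0, 0, 0, -5, -10]
The echelon form has 4 nonzero rows, and every pivot lies in the first 4 columns, so rank(M) = rank([M|b]) = 4.
The system is consistent.
Free variables = (unknowns) − (rank) = 4 − 4 = 0.

0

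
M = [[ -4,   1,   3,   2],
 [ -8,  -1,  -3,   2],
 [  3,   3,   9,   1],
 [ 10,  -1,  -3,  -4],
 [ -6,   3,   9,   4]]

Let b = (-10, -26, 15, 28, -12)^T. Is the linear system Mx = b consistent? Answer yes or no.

Row reduce the augmented matrix [M | b].
R2 ← R2 − (2)·R1: [0, -3, -9, -2, -6]
R3 ← R3 + (3/4)·R1: [0, 15/4, 45/4, 5/2, 15/2]
R4 ← R4 + (5/2)·R1: [0, 3/2, 9/2, 1, 3]
R5 ← R5 − (3/2)·R1: [0, 3/2, 9/2, 1, 3]
R3 ← R3 + (5/4)·R2: [0, 0, 0, 0, 0]
R4 ← R4 + (1/2)·R2: [0, 0, 0, 0, 0]
R5 ← R5 + (1/2)·R2: [0, 0, 0, 0, 0]
The echelon form has 2 nonzero rows, and every pivot lies in the first 4 columns, so rank(M) = rank([M|b]) = 2.
The system is consistent.

yes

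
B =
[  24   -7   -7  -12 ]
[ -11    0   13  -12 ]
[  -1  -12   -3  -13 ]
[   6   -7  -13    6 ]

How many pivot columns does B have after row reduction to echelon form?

Row reduce to echelon form.
R2 ← R2 + (11/24)·R1: [0, -77/24, 235/24, -35/2]
R3 ← R3 + (1/24)·R1: [0, -295/24, -79/24, -27/2]
R4 ← R4 − (1/4)·R1: [0, -21/4, -45/4, 9]
R3 ← R3 − (295/77)·R2: [0, 0, -3142/77, 589/11]
R4 ← R4 − (18/11)·R2: [0, 0, -300/11, 414/11]
R4 ← R4 − (1050/1571)·R3: [0, 0, 0, 2904/1571]
Echelon form has 4 nonzero rows, so rank(B) = 4.
Each nonzero row contributes one pivot column: 4 pivot columns.

4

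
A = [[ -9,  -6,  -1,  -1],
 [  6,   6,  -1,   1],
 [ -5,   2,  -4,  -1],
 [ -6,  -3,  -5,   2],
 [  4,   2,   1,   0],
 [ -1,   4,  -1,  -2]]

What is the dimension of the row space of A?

4

Row reduce to echelon form.
R2 ← R2 + (2/3)·R1: [0, 2, -5/3, 1/3]
R3 ← R3 − (5/9)·R1: [0, 16/3, -31/9, -4/9]
R4 ← R4 − (2/3)·R1: [0, 1, -13/3, 8/3]
R5 ← R5 + (4/9)·R1: [0, -2/3, 5/9, -4/9]
R6 ← R6 − (1/9)·R1: [0, 14/3, -8/9, -17/9]
R3 ← R3 − (8/3)·R2: [0, 0, 1, -4/3]
R4 ← R4 − (1/2)·R2: [0, 0, -7/2, 5/2]
R5 ← R5 + (1/3)·R2: [0, 0, 0, -1/3]
R6 ← R6 − (7/3)·R2: [0, 0, 3, -8/3]
R4 ← R4 + (7/2)·R3: [0, 0, 0, -13/6]
R6 ← R6 − (3)·R3: [0, 0, 0, 4/3]
R5 ← R5 − (2/13)·R4: [0, 0, 0, 0]
R6 ← R6 + (8/13)·R4: [0, 0, 0, 0]
Echelon form has 4 nonzero rows, so rank(A) = 4.
The row space has dimension equal to the rank: 4.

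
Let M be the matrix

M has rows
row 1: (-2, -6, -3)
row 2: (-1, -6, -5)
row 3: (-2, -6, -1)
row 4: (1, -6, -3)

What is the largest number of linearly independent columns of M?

Row reduce to echelon form.
R2 ← R2 − (1/2)·R1: [0, -3, -7/2]
R3 ← R3 − R1: [0, 0, 2]
R4 ← R4 + (1/2)·R1: [0, -9, -9/2]
R4 ← R4 − (3)·R2: [0, 0, 6]
R4 ← R4 − (3)·R3: [0, 0, 0]
Echelon form has 3 nonzero rows, so rank(M) = 3.
The rank gives the maximum number of linearly independent columns: 3.

3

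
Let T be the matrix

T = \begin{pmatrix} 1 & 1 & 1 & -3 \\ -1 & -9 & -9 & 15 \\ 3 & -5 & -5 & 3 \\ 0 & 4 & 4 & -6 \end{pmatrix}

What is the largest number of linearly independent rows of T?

Row reduce to echelon form.
R2 ← R2 + R1: [0, -8, -8, 12]
R3 ← R3 − (3)·R1: [0, -8, -8, 12]
R3 ← R3 − R2: [0, 0, 0, 0]
R4 ← R4 + (1/2)·R2: [0, 0, 0, 0]
Echelon form has 2 nonzero rows, so rank(T) = 2.
The rank gives the maximum number of linearly independent rows: 2.

2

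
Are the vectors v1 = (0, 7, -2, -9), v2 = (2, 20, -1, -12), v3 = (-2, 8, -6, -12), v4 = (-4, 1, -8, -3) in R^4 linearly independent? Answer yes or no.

Form the matrix with these vectors as rows and row reduce.
Swap R1 ↔ R2
R3 ← R3 + R1: [0, 28, -7, -24]
R4 ← R4 + (2)·R1: [0, 41, -10, -27]
R3 ← R3 − (4)·R2: [0, 0, 1, 12]
R4 ← R4 − (41/7)·R2: [0, 0, 12/7, 180/7]
R4 ← R4 − (12/7)·R3: [0, 0, 0, 36/7]
4 nonzero rows, so the 4 vectors span a space of dimension 4.
Since 4 = 4, the vectors are linearly independent.

yes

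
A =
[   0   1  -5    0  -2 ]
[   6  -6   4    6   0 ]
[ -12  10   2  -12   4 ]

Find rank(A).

Row reduce to echelon form.
Swap R1 ↔ R2
R3 ← R3 + (2)·R1: [0, -2, 10, 0, 4]
R3 ← R3 + (2)·R2: [0, 0, 0, 0, 0]
Echelon form has 2 nonzero rows, so rank(A) = 2.

2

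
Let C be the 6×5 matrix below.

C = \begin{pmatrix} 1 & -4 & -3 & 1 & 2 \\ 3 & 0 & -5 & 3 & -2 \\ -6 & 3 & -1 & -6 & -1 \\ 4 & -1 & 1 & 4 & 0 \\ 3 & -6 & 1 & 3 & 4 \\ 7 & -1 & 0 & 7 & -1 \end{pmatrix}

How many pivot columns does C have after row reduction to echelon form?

3

Row reduce to echelon form.
R2 ← R2 − (3)·R1: [0, 12, 4, 0, -8]
R3 ← R3 + (6)·R1: [0, -21, -19, 0, 11]
R4 ← R4 − (4)·R1: [0, 15, 13, 0, -8]
R5 ← R5 − (3)·R1: [0, 6, 10, 0, -2]
R6 ← R6 − (7)·R1: [0, 27, 21, 0, -15]
R3 ← R3 + (7/4)·R2: [0, 0, -12, 0, -3]
R4 ← R4 − (5/4)·R2: [0, 0, 8, 0, 2]
R5 ← R5 − (1/2)·R2: [0, 0, 8, 0, 2]
R6 ← R6 − (9/4)·R2: [0, 0, 12, 0, 3]
R4 ← R4 + (2/3)·R3: [0, 0, 0, 0, 0]
R5 ← R5 + (2/3)·R3: [0, 0, 0, 0, 0]
R6 ← R6 + R3: [0, 0, 0, 0, 0]
Echelon form has 3 nonzero rows, so rank(C) = 3.
Each nonzero row contributes one pivot column: 3 pivot columns.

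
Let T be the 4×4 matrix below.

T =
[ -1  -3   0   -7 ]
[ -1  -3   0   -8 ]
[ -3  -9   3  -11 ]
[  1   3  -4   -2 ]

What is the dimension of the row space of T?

3

Row reduce to echelon form.
R2 ← R2 − R1: [0, 0, 0, -1]
R3 ← R3 − (3)·R1: [0, 0, 3, 10]
R4 ← R4 + R1: [0, 0, -4, -9]
Swap R2 ↔ R3
R4 ← R4 + (4/3)·R2: [0, 0, 0, 13/3]
R4 ← R4 + (13/3)·R3: [0, 0, 0, 0]
Echelon form has 3 nonzero rows, so rank(T) = 3.
The row space has dimension equal to the rank: 3.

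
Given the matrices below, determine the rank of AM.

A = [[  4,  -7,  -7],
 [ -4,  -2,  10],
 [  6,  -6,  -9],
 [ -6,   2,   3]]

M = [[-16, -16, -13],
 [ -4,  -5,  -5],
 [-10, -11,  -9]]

3

First compute AM:
[[ 34,  48,  46],
 [-28, -36, -28],
 [ 18,  33,  33],
 [ 58,  53,  41]]
Now row reduce the product.
R2 ← R2 + (14/17)·R1: [0, 60/17, 168/17]
R3 ← R3 − (9/17)·R1: [0, 129/17, 147/17]
R4 ← R4 − (29/17)·R1: [0, -491/17, -637/17]
R3 ← R3 − (43/20)·R2: [0, 0, -63/5]
R4 ← R4 + (491/60)·R2: [0, 0, 217/5]
R4 ← R4 + (31/9)·R3: [0, 0, 0]
3 nonzero rows, so rank(AM) = 3.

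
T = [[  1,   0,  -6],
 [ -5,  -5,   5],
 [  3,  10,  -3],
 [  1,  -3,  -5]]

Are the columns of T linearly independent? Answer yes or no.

yes

Row reduce T to echelon form.
R2 ← R2 + (5)·R1: [0, -5, -25]
R3 ← R3 − (3)·R1: [0, 10, 15]
R4 ← R4 − R1: [0, -3, 1]
R3 ← R3 + (2)·R2: [0, 0, -35]
R4 ← R4 − (3/5)·R2: [0, 0, 16]
R4 ← R4 + (16/35)·R3: [0, 0, 0]
3 pivots among 3 columns.
Every column is a pivot column, so the columns are linearly independent.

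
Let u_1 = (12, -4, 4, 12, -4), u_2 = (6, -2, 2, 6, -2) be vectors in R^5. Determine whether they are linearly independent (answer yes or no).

Form the matrix with these vectors as rows and row reduce.
R2 ← R2 − (1/2)·R1: [0, 0, 0, 0, 0]
1 nonzero row, so the 2 vectors span a space of dimension 1.
Since 1 < 2, the vectors are linearly dependent.

no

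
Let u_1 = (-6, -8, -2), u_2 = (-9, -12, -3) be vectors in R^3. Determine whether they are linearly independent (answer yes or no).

no

Form the matrix with these vectors as rows and row reduce.
R2 ← R2 − (3/2)·R1: [0, 0, 0]
1 nonzero row, so the 2 vectors span a space of dimension 1.
Since 1 < 2, the vectors are linearly dependent.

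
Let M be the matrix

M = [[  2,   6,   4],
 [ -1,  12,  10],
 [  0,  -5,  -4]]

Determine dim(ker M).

Row reduce to echelon form.
R2 ← R2 + (1/2)·R1: [0, 15, 12]
R3 ← R3 + (1/3)·R2: [0, 0, 0]
2 nonzero rows, so rank(M) = 2.
M has 3 columns; by rank–nullity, nullity = 3 − 2 = 1.

1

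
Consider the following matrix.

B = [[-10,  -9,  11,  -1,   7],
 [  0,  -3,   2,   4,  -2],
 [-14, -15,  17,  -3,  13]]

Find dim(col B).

Row reduce to echelon form.
R3 ← R3 − (7/5)·R1: [0, -12/5, 8/5, -8/5, 16/5]
R3 ← R3 − (4/5)·R2: [0, 0, 0, -24/5, 24/5]
Echelon form has 3 nonzero rows, so rank(B) = 3.
The column space has dimension equal to the rank: 3.

3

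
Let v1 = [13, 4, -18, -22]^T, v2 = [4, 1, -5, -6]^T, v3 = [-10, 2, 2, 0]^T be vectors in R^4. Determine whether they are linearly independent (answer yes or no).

no

Form the matrix with these vectors as rows and row reduce.
R2 ← R2 − (4/13)·R1: [0, -3/13, 7/13, 10/13]
R3 ← R3 + (10/13)·R1: [0, 66/13, -154/13, -220/13]
R3 ← R3 + (22)·R2: [0, 0, 0, 0]
2 nonzero rows, so the 3 vectors span a space of dimension 2.
Since 2 < 3, the vectors are linearly dependent.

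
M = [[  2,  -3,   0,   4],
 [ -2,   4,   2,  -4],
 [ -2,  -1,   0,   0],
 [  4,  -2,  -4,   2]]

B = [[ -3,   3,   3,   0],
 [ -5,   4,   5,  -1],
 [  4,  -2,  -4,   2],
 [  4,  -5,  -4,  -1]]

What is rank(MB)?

2

First compute MB:
[[ 25, -26, -25,  -1],
 [-22,  26,  22,   4],
 [ 11, -10, -11,   1],
 [-10,   2,  10,  -8]]
Now row reduce the product.
R2 ← R2 + (22/25)·R1: [0, 78/25, 0, 78/25]
R3 ← R3 − (11/25)·R1: [0, 36/25, 0, 36/25]
R4 ← R4 + (2/5)·R1: [0, -42/5, 0, -42/5]
R3 ← R3 − (6/13)·R2: [0, 0, 0, 0]
R4 ← R4 + (35/13)·R2: [0, 0, 0, 0]
2 nonzero rows, so rank(MB) = 2.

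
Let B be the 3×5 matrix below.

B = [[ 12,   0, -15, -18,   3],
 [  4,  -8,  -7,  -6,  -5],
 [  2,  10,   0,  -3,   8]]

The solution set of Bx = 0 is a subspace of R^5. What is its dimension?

3

Row reduce to echelon form.
R2 ← R2 − (1/3)·R1: [0, -8, -2, 0, -6]
R3 ← R3 − (1/6)·R1: [0, 10, 5/2, 0, 15/2]
R3 ← R3 + (5/4)·R2: [0, 0, 0, 0, 0]
2 nonzero rows, so rank(B) = 2.
B has 5 columns; by rank–nullity, nullity = 5 − 2 = 3.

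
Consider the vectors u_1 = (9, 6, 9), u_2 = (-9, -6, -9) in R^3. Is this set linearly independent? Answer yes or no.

Form the matrix with these vectors as rows and row reduce.
R2 ← R2 + R1: [0, 0, 0]
1 nonzero row, so the 2 vectors span a space of dimension 1.
Since 1 < 2, the vectors are linearly dependent.

no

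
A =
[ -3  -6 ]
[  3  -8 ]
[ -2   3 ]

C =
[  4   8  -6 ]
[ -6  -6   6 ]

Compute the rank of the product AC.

2

First compute AC:
[[ 24,  12, -18],
 [ 60,  72, -66],
 [-26, -34,  30]]
Now row reduce the product.
R2 ← R2 − (5/2)·R1: [0, 42, -21]
R3 ← R3 + (13/12)·R1: [0, -21, 21/2]
R3 ← R3 + (1/2)·R2: [0, 0, 0]
2 nonzero rows, so rank(AC) = 2.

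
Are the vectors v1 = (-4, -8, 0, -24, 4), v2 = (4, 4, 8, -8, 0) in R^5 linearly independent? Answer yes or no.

Form the matrix with these vectors as rows and row reduce.
R2 ← R2 + R1: [0, -4, 8, -32, 4]
2 nonzero rows, so the 2 vectors span a space of dimension 2.
Since 2 = 2, the vectors are linearly independent.

yes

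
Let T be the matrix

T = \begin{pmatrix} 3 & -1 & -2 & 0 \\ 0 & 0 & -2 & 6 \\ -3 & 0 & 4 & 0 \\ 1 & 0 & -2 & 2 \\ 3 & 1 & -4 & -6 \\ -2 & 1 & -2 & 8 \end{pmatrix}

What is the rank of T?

Row reduce to echelon form.
R3 ← R3 + R1: [0, -1, 2, 0]
R4 ← R4 − (1/3)·R1: [0, 1/3, -4/3, 2]
R5 ← R5 − R1: [0, 2, -2, -6]
R6 ← R6 + (2/3)·R1: [0, 1/3, -10/3, 8]
Swap R2 ↔ R3
R4 ← R4 + (1/3)·R2: [0, 0, -2/3, 2]
R5 ← R5 + (2)·R2: [0, 0, 2, -6]
R6 ← R6 + (1/3)·R2: [0, 0, -8/3, 8]
R4 ← R4 − (1/3)·R3: [0, 0, 0, 0]
R5 ← R5 + R3: [0, 0, 0, 0]
R6 ← R6 − (4/3)·R3: [0, 0, 0, 0]
Echelon form has 3 nonzero rows, so rank(T) = 3.

3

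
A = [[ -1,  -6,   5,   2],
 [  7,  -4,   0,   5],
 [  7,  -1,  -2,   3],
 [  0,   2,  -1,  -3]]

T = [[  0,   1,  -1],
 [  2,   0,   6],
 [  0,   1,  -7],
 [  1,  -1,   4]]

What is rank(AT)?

First compute AT:
[[-10,   2, -62],
 [ -3,   2, -11],
 [  1,   2,  13],
 [  1,   2,   7]]
Now row reduce the product.
R2 ← R2 − (3/10)·R1: [0, 7/5, 38/5]
R3 ← R3 + (1/10)·R1: [0, 11/5, 34/5]
R4 ← R4 + (1/10)·R1: [0, 11/5, 4/5]
R3 ← R3 − (11/7)·R2: [0, 0, -36/7]
R4 ← R4 − (11/7)·R2: [0, 0, -78/7]
R4 ← R4 − (13/6)·R3: [0, 0, 0]
3 nonzero rows, so rank(AT) = 3.

3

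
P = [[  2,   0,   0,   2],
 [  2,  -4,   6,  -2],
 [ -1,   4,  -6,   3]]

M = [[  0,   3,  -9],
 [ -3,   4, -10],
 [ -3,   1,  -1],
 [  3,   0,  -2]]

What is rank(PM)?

First compute PM:
[[  6,   6, -22],
 [-12,  -4,  20],
 [ 15,   7, -31]]
Now row reduce the product.
R2 ← R2 + (2)·R1: [0, 8, -24]
R3 ← R3 − (5/2)·R1: [0, -8, 24]
R3 ← R3 + R2: [0, 0, 0]
2 nonzero rows, so rank(PM) = 2.

2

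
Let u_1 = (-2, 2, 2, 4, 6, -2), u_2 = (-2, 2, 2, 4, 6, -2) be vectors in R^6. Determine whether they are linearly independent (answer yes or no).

Form the matrix with these vectors as rows and row reduce.
R2 ← R2 − R1: [0, 0, 0, 0, 0, 0]
1 nonzero row, so the 2 vectors span a space of dimension 1.
Since 1 < 2, the vectors are linearly dependent.

no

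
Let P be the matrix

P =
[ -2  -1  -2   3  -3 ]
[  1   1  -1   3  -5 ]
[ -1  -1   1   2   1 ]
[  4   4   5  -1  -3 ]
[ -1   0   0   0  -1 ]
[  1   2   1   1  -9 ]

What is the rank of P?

Row reduce to echelon form.
R2 ← R2 + (1/2)·R1: [0, 1/2, -2, 9/2, -13/2]
R3 ← R3 − (1/2)·R1: [0, -1/2, 2, 1/2, 5/2]
R4 ← R4 + (2)·R1: [0, 2, 1, 5, -9]
R5 ← R5 − (1/2)·R1: [0, 1/2, 1, -3/2, 1/2]
R6 ← R6 + (1/2)·R1: [0, 3/2, 0, 5/2, -21/2]
R3 ← R3 + R2: [0, 0, 0, 5, -4]
R4 ← R4 − (4)·R2: [0, 0, 9, -13, 17]
R5 ← R5 − R2: [0, 0, 3, -6, 7]
R6 ← R6 − (3)·R2: [0, 0, 6, -11, 9]
Swap R3 ↔ R4
R5 ← R5 − (1/3)·R3: [0, 0, 0, -5/3, 4/3]
R6 ← R6 − (2/3)·R3: [0, 0, 0, -7/3, -7/3]
R5 ← R5 + (1/3)·R4: [0, 0, 0, 0, 0]
R6 ← R6 + (7/15)·R4: [0, 0, 0, 0, -21/5]
Swap R5 ↔ R6
Echelon form has 5 nonzero rows, so rank(P) = 5.

5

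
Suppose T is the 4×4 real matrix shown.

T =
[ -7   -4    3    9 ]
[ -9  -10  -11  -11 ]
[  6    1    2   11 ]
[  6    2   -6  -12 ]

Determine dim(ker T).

Row reduce to echelon form.
R2 ← R2 − (9/7)·R1: [0, -34/7, -104/7, -158/7]
R3 ← R3 + (6/7)·R1: [0, -17/7, 32/7, 131/7]
R4 ← R4 + (6/7)·R1: [0, -10/7, -24/7, -30/7]
R3 ← R3 − (1/2)·R2: [0, 0, 12, 30]
R4 ← R4 − (5/17)·R2: [0, 0, 16/17, 40/17]
R4 ← R4 − (4/51)·R3: [0, 0, 0, 0]
3 nonzero rows, so rank(T) = 3.
T has 4 columns; by rank–nullity, nullity = 4 − 3 = 1.

1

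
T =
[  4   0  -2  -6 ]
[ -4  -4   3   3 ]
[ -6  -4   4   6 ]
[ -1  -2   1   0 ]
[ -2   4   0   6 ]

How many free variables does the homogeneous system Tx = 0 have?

Row reduce to echelon form.
R2 ← R2 + R1: [0, -4, 1, -3]
R3 ← R3 + (3/2)·R1: [0, -4, 1, -3]
R4 ← R4 + (1/4)·R1: [0, -2, 1/2, -3/2]
R5 ← R5 + (1/2)·R1: [0, 4, -1, 3]
R3 ← R3 − R2: [0, 0, 0, 0]
R4 ← R4 − (1/2)·R2: [0, 0, 0, 0]
R5 ← R5 + R2: [0, 0, 0, 0]
2 nonzero rows, so rank(T) = 2.
T has 4 columns; by rank–nullity, nullity = 4 − 2 = 2.

2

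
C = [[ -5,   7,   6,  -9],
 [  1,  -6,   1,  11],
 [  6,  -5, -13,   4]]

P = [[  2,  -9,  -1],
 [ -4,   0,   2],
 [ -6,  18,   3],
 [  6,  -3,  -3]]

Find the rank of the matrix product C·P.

First compute CP:
[[-128, 180,  64],
 [ 86, -24, -43],
 [134, -300, -67]]
Now row reduce the product.
R2 ← R2 + (43/64)·R1: [0, 1551/16, 0]
R3 ← R3 + (67/64)·R1: [0, -1785/16, 0]
R3 ← R3 + (595/517)·R2: [0, 0, 0]
2 nonzero rows, so rank(CP) = 2.

2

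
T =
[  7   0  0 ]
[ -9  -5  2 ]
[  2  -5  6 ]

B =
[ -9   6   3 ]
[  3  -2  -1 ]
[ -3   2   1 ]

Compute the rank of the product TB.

First compute TB:
[[-63,  42,  21],
 [ 60, -40, -20],
 [-51,  34,  17]]
Now row reduce the product.
R2 ← R2 + (20/21)·R1: [0, 0, 0]
R3 ← R3 − (17/21)·R1: [0, 0, 0]
1 nonzero row, so rank(TB) = 1.

1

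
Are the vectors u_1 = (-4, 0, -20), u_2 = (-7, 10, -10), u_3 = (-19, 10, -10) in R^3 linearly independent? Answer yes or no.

Form the matrix with these vectors as rows and row reduce.
R2 ← R2 − (7/4)·R1: [0, 10, 25]
R3 ← R3 − (19/4)·R1: [0, 10, 85]
R3 ← R3 − R2: [0, 0, 60]
3 nonzero rows, so the 3 vectors span a space of dimension 3.
Since 3 = 3, the vectors are linearly independent.

yes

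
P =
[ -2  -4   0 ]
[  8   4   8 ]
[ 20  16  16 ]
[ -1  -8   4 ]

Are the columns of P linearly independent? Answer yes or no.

no

Row reduce P to echelon form.
R2 ← R2 + (4)·R1: [0, -12, 8]
R3 ← R3 + (10)·R1: [0, -24, 16]
R4 ← R4 − (1/2)·R1: [0, -6, 4]
R3 ← R3 − (2)·R2: [0, 0, 0]
R4 ← R4 − (1/2)·R2: [0, 0, 0]
2 pivots among 3 columns.
Only 2 < 3 pivot columns, so the columns are linearly dependent.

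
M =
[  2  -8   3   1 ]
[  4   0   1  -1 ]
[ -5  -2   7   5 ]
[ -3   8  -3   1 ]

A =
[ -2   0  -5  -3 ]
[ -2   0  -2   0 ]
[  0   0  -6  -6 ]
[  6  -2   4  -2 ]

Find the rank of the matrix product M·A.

First compute MA:
[[ 18,  -2,  -8, -26],
 [-14,   2, -30, -16],
 [ 44, -10,   7, -37],
 [ -4,  -2,  21,  25]]
Now row reduce the product.
R2 ← R2 + (7/9)·R1: [0, 4/9, -326/9, -326/9]
R3 ← R3 − (22/9)·R1: [0, -46/9, 239/9, 239/9]
R4 ← R4 + (2/9)·R1: [0, -22/9, 173/9, 173/9]
R3 ← R3 + (23/2)·R2: [0, 0, -390, -390]
R4 ← R4 + (11/2)·R2: [0, 0, -180, -180]
R4 ← R4 − (6/13)·R3: [0, 0, 0, 0]
3 nonzero rows, so rank(MA) = 3.

3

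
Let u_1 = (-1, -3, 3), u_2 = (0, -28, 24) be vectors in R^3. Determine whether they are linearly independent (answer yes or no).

Form the matrix with these vectors as rows and row reduce.
2 nonzero rows, so the 2 vectors span a space of dimension 2.
Since 2 = 2, the vectors are linearly independent.

yes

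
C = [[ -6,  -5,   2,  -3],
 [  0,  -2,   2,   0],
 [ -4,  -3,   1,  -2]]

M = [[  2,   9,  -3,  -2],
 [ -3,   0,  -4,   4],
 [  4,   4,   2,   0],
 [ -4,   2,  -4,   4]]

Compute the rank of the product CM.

2

First compute CM:
[[ 23, -52,  54, -20],
 [ 14,   8,  12,  -8],
 [ 13, -36,  34, -12]]
Now row reduce the product.
R2 ← R2 − (14/23)·R1: [0, 912/23, -480/23, 96/23]
R3 ← R3 − (13/23)·R1: [0, -152/23, 80/23, -16/23]
R3 ← R3 + (1/6)·R2: [0, 0, 0, 0]
2 nonzero rows, so rank(CM) = 2.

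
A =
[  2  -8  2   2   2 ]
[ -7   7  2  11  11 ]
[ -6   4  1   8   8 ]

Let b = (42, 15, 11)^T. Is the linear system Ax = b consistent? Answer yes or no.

yes

Row reduce the augmented matrix [A | b].
R2 ← R2 + (7/2)·R1: [0, -21, 9, 18, 18, 162]
R3 ← R3 + (3)·R1: [0, -20, 7, 14, 14, 137]
R3 ← R3 − (20/21)·R2: [0, 0, -11/7, -22/7, -22/7, -121/7]
The echelon form has 3 nonzero rows, and every pivot lies in the first 5 columns, so rank(A) = rank([A|b]) = 3.
The system is consistent.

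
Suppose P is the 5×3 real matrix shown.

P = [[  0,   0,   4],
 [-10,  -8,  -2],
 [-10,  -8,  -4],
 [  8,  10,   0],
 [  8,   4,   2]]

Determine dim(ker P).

0

Row reduce to echelon form.
Swap R1 ↔ R2
R3 ← R3 − R1: [0, 0, -2]
R4 ← R4 + (4/5)·R1: [0, 18/5, -8/5]
R5 ← R5 + (4/5)·R1: [0, -12/5, 2/5]
Swap R2 ↔ R4
R5 ← R5 + (2/3)·R2: [0, 0, -2/3]
R4 ← R4 + (2)·R3: [0, 0, 0]
R5 ← R5 − (1/3)·R3: [0, 0, 0]
3 nonzero rows, so rank(P) = 3.
P has 3 columns; by rank–nullity, nullity = 3 − 3 = 0.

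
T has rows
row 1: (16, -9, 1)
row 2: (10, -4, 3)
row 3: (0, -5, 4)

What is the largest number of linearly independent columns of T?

3

Row reduce to echelon form.
R2 ← R2 − (5/8)·R1: [0, 13/8, 19/8]
R3 ← R3 + (40/13)·R2: [0, 0, 147/13]
Echelon form has 3 nonzero rows, so rank(T) = 3.
The rank gives the maximum number of linearly independent columns: 3.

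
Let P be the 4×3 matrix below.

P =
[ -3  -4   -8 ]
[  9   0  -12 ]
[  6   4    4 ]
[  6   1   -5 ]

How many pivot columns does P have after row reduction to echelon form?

2

Row reduce to echelon form.
R2 ← R2 + (3)·R1: [0, -12, -36]
R3 ← R3 + (2)·R1: [0, -4, -12]
R4 ← R4 + (2)·R1: [0, -7, -21]
R3 ← R3 − (1/3)·R2: [0, 0, 0]
R4 ← R4 − (7/12)·R2: [0, 0, 0]
Echelon form has 2 nonzero rows, so rank(P) = 2.
Each nonzero row contributes one pivot column: 2 pivot columns.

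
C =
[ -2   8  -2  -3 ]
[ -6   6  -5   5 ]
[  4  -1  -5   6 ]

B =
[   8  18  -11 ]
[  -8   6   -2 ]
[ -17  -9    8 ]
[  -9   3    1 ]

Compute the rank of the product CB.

First compute CB:
[[-19,  21, -13],
 [-56, -12,  19],
 [ 71, 129, -76]]
Now row reduce the product.
R2 ← R2 − (56/19)·R1: [0, -1404/19, 1089/19]
R3 ← R3 + (71/19)·R1: [0, 3942/19, -2367/19]
R3 ← R3 + (73/26)·R2: [0, 0, 945/26]
3 nonzero rows, so rank(CB) = 3.

3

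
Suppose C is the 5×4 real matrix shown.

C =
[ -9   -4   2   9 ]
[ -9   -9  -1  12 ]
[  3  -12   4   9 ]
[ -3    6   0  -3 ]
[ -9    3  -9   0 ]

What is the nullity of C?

Row reduce to echelon form.
R2 ← R2 − R1: [0, -5, -3, 3]
R3 ← R3 + (1/3)·R1: [0, -40/3, 14/3, 12]
R4 ← R4 − (1/3)·R1: [0, 22/3, -2/3, -6]
R5 ← R5 − R1: [0, 7, -11, -9]
R3 ← R3 − (8/3)·R2: [0, 0, 38/3, 4]
R4 ← R4 + (22/15)·R2: [0, 0, -76/15, -8/5]
R5 ← R5 + (7/5)·R2: [0, 0, -76/5, -24/5]
R4 ← R4 + (2/5)·R3: [0, 0, 0, 0]
R5 ← R5 + (6/5)·R3: [0, 0, 0, 0]
3 nonzero rows, so rank(C) = 3.
C has 4 columns; by rank–nullity, nullity = 4 − 3 = 1.

1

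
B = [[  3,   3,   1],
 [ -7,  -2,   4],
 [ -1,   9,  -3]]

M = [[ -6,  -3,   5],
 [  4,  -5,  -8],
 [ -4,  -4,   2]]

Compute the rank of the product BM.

First compute BM:
[[-10, -28,  -7],
 [ 18,  15, -11],
 [ 54, -30, -83]]
Now row reduce the product.
R2 ← R2 + (9/5)·R1: [0, -177/5, -118/5]
R3 ← R3 + (27/5)·R1: [0, -906/5, -604/5]
R3 ← R3 − (302/59)·R2: [0, 0, 0]
2 nonzero rows, so rank(BM) = 2.

2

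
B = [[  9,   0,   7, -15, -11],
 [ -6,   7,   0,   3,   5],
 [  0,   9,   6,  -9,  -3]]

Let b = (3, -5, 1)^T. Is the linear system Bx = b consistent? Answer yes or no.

Row reduce the augmented matrix [B | b].
R2 ← R2 + (2/3)·R1: [0, 7, 14/3, -7, -7/3, -3]
R3 ← R3 − (9/7)·R2: [0, 0, 0, 0, 0, 34/7]
The echelon form has 3 nonzero rows; the last pivot sits in the augmented column, so rank(B) = 2 but rank([B|b]) = 3.
Since the ranks differ, the system is inconsistent.

no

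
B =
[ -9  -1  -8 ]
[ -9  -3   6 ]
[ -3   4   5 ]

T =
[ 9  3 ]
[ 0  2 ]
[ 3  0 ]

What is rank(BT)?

2

First compute BT:
[[-105, -29],
 [-63, -33],
 [-12,  -1]]
Now row reduce the product.
R2 ← R2 − (3/5)·R1: [0, -78/5]
R3 ← R3 − (4/35)·R1: [0, 81/35]
R3 ← R3 + (27/182)·R2: [0, 0]
2 nonzero rows, so rank(BT) = 2.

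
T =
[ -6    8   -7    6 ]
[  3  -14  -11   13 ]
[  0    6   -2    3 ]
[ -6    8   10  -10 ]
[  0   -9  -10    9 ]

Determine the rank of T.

Row reduce to echelon form.
R2 ← R2 + (1/2)·R1: [0, -10, -29/2, 16]
R4 ← R4 − R1: [0, 0, 17, -16]
R3 ← R3 + (3/5)·R2: [0, 0, -107/10, 63/5]
R5 ← R5 − (9/10)·R2: [0, 0, 61/20, -27/5]
R4 ← R4 + (170/107)·R3: [0, 0, 0, 430/107]
R5 ← R5 + (61/214)·R3: [0, 0, 0, -387/214]
R5 ← R5 + (9/20)·R4: [0, 0, 0, 0]
Echelon form has 4 nonzero rows, so rank(T) = 4.

4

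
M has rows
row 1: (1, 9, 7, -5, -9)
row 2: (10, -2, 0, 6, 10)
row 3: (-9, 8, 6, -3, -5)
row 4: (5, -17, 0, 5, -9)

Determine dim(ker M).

Row reduce to echelon form.
R2 ← R2 − (10)·R1: [0, -92, -70, 56, 100]
R3 ← R3 + (9)·R1: [0, 89, 69, -48, -86]
R4 ← R4 − (5)·R1: [0, -62, -35, 30, 36]
R3 ← R3 + (89/92)·R2: [0, 0, 59/46, 142/23, 247/23]
R4 ← R4 − (31/46)·R2: [0, 0, 280/23, -178/23, -722/23]
R4 ← R4 − (560/59)·R3: [0, 0, 0, -3914/59, -7866/59]
4 nonzero rows, so rank(M) = 4.
M has 5 columns; by rank–nullity, nullity = 5 − 4 = 1.

1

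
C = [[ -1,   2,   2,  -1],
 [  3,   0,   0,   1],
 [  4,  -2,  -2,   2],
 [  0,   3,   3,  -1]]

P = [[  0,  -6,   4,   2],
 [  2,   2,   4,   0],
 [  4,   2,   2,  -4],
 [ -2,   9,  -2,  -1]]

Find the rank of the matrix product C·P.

2

First compute CP:
[[ 14,   5,  10,  -9],
 [ -2,  -9,  10,   5],
 [-16, -14,   0,  14],
 [ 20,   3,  20, -11]]
Now row reduce the product.
R2 ← R2 + (1/7)·R1: [0, -58/7, 80/7, 26/7]
R3 ← R3 + (8/7)·R1: [0, -58/7, 80/7, 26/7]
R4 ← R4 − (10/7)·R1: [0, -29/7, 40/7, 13/7]
R3 ← R3 − R2: [0, 0, 0, 0]
R4 ← R4 − (1/2)·R2: [0, 0, 0, 0]
2 nonzero rows, so rank(CP) = 2.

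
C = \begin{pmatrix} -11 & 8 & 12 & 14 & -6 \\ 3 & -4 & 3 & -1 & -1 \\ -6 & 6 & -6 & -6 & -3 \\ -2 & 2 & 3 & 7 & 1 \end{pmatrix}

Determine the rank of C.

Row reduce to echelon form.
R2 ← R2 + (3/11)·R1: [0, -20/11, 69/11, 31/11, -29/11]
R3 ← R3 − (6/11)·R1: [0, 18/11, -138/11, -150/11, 3/11]
R4 ← R4 − (2/11)·R1: [0, 6/11, 9/11, 49/11, 23/11]
R3 ← R3 + (9/10)·R2: [0, 0, -69/10, -111/10, -21/10]
R4 ← R4 + (3/10)·R2: [0, 0, 27/10, 53/10, 13/10]
R4 ← R4 + (9/23)·R3: [0, 0, 0, 22/23, 11/23]
Echelon form has 4 nonzero rows, so rank(C) = 4.

4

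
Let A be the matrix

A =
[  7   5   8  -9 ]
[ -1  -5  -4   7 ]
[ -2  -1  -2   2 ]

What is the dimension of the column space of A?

Row reduce to echelon form.
R2 ← R2 + (1/7)·R1: [0, -30/7, -20/7, 40/7]
R3 ← R3 + (2/7)·R1: [0, 3/7, 2/7, -4/7]
R3 ← R3 + (1/10)·R2: [0, 0, 0, 0]
Echelon form has 2 nonzero rows, so rank(A) = 2.
The column space has dimension equal to the rank: 2.

2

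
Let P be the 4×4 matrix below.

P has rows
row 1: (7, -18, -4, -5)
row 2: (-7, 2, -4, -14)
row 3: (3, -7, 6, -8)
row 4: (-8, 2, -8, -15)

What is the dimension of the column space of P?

Row reduce to echelon form.
R2 ← R2 + R1: [0, -16, -8, -19]
R3 ← R3 − (3/7)·R1: [0, 5/7, 54/7, -41/7]
R4 ← R4 + (8/7)·R1: [0, -130/7, -88/7, -145/7]
R3 ← R3 + (5/112)·R2: [0, 0, 103/14, -751/112]
R4 ← R4 − (65/56)·R2: [0, 0, -23/7, 75/56]
R4 ← R4 + (46/103)·R3: [0, 0, 0, -341/206]
Echelon form has 4 nonzero rows, so rank(P) = 4.
The column space has dimension equal to the rank: 4.

4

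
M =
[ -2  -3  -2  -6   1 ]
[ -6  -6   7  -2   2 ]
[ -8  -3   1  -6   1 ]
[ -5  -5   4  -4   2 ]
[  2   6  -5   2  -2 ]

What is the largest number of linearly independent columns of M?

4

Row reduce to echelon form.
R2 ← R2 − (3)·R1: [0, 3, 13, 16, -1]
R3 ← R3 − (4)·R1: [0, 9, 9, 18, -3]
R4 ← R4 − (5/2)·R1: [0, 5/2, 9, 11, -1/2]
R5 ← R5 + R1: [0, 3, -7, -4, -1]
R3 ← R3 − (3)·R2: [0, 0, -30, -30, 0]
R4 ← R4 − (5/6)·R2: [0, 0, -11/6, -7/3, 1/3]
R5 ← R5 − R2: [0, 0, -20, -20, 0]
R4 ← R4 − (11/180)·R3: [0, 0, 0, -1/2, 1/3]
R5 ← R5 − (2/3)·R3: [0, 0, 0, 0, 0]
Echelon form has 4 nonzero rows, so rank(M) = 4.
The rank gives the maximum number of linearly independent columns: 4.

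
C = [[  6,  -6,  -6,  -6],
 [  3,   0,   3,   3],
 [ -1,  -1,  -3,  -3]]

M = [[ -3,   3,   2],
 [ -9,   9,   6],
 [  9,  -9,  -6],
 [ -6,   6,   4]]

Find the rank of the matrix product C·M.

First compute CM:
[[ 18, -18, -12],
 [  0,   0,   0],
 [  3,  -3,  -2]]
Now row reduce the product.
R3 ← R3 − (1/6)·R1: [0, 0, 0]
1 nonzero row, so rank(CM) = 1.

1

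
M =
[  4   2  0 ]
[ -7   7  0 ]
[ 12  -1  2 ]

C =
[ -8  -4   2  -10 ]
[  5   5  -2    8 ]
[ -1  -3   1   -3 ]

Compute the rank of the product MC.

First compute MC:
[[-22,  -6,   4, -24],
 [ 91,  63, -28, 126],
 [-103, -59,  28, -134]]
Now row reduce the product.
R2 ← R2 + (91/22)·R1: [0, 420/11, -126/11, 294/11]
R3 ← R3 − (103/22)·R1: [0, -340/11, 102/11, -238/11]
R3 ← R3 + (17/21)·R2: [0, 0, 0, 0]
2 nonzero rows, so rank(MC) = 2.

2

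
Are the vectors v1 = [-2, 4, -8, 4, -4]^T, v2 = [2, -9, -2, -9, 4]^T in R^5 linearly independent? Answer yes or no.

yes

Form the matrix with these vectors as rows and row reduce.
R2 ← R2 + R1: [0, -5, -10, -5, 0]
2 nonzero rows, so the 2 vectors span a space of dimension 2.
Since 2 = 2, the vectors are linearly independent.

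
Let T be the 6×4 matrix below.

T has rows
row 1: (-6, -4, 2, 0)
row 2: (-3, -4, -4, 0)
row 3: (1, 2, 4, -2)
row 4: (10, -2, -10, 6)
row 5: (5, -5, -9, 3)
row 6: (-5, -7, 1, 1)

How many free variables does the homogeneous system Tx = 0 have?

Row reduce to echelon form.
R2 ← R2 − (1/2)·R1: [0, -2, -5, 0]
R3 ← R3 + (1/6)·R1: [0, 4/3, 13/3, -2]
R4 ← R4 + (5/3)·R1: [0, -26/3, -20/3, 6]
R5 ← R5 + (5/6)·R1: [0, -25/3, -22/3, 3]
R6 ← R6 − (5/6)·R1: [0, -11/3, -2/3, 1]
R3 ← R3 + (2/3)·R2: [0, 0, 1, -2]
R4 ← R4 − (13/3)·R2: [0, 0, 15, 6]
R5 ← R5 − (25/6)·R2: [0, 0, 27/2, 3]
R6 ← R6 − (11/6)·R2: [0, 0, 17/2, 1]
R4 ← R4 − (15)·R3: [0, 0, 0, 36]
R5 ← R5 − (27/2)·R3: [0, 0, 0, 30]
R6 ← R6 − (17/2)·R3: [0, 0, 0, 18]
R5 ← R5 − (5/6)·R4: [0, 0, 0, 0]
R6 ← R6 − (1/2)·R4: [0, 0, 0, 0]
4 nonzero rows, so rank(T) = 4.
T has 4 columns; by rank–nullity, nullity = 4 − 4 = 0.

0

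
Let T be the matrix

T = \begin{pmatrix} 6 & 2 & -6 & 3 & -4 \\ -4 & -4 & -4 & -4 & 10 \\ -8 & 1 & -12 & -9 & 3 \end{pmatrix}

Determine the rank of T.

3

Row reduce to echelon form.
R2 ← R2 + (2/3)·R1: [0, -8/3, -8, -2, 22/3]
R3 ← R3 + (4/3)·R1: [0, 11/3, -20, -5, -7/3]
R3 ← R3 + (11/8)·R2: [0, 0, -31, -31/4, 31/4]
Echelon form has 3 nonzero rows, so rank(T) = 3.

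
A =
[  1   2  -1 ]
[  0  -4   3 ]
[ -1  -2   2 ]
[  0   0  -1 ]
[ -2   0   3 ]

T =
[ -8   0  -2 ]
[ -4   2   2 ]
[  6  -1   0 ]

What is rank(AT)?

2

First compute AT:
[[-22,   5,   2],
 [ 34, -11,  -8],
 [ 28,  -6,  -2],
 [ -6,   1,   0],
 [ 34,  -3,   4]]
Now row reduce the product.
R2 ← R2 + (17/11)·R1: [0, -36/11, -54/11]
R3 ← R3 + (14/11)·R1: [0, 4/11, 6/11]
R4 ← R4 − (3/11)·R1: [0, -4/11, -6/11]
R5 ← R5 + (17/11)·R1: [0, 52/11, 78/11]
R3 ← R3 + (1/9)·R2: [0, 0, 0]
R4 ← R4 − (1/9)·R2: [0, 0, 0]
R5 ← R5 + (13/9)·R2: [0, 0, 0]
2 nonzero rows, so rank(AT) = 2.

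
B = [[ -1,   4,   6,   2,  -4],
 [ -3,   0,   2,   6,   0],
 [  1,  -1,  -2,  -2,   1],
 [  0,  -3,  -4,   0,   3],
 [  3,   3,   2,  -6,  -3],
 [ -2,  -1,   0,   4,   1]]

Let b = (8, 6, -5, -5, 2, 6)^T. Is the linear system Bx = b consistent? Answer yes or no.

no

Row reduce the augmented matrix [B | b].
R2 ← R2 − (3)·R1: [0, -12, -16, 0, 12, -18]
R3 ← R3 + R1: [0, 3, 4, 0, -3, 3]
R5 ← R5 + (3)·R1: [0, 15, 20, 0, -15, 26]
R6 ← R6 − (2)·R1: [0, -9, -12, 0, 9, -10]
R3 ← R3 + (1/4)·R2: [0, 0, 0, 0, 0, -3/2]
R4 ← R4 − (1/4)·R2: [0, 0, 0, 0, 0, -1/2]
R5 ← R5 + (5/4)·R2: [0, 0, 0, 0, 0, 7/2]
R6 ← R6 − (3/4)·R2: [0, 0, 0, 0, 0, 7/2]
R4 ← R4 − (1/3)·R3: [0, 0, 0, 0, 0, 0]
R5 ← R5 + (7/3)·R3: [0, 0, 0, 0, 0, 0]
R6 ← R6 + (7/3)·R3: [0, 0, 0, 0, 0, 0]
The echelon form has 3 nonzero rows; the last pivot sits in the augmented column, so rank(B) = 2 but rank([B|b]) = 3.
Since the ranks differ, the system is inconsistent.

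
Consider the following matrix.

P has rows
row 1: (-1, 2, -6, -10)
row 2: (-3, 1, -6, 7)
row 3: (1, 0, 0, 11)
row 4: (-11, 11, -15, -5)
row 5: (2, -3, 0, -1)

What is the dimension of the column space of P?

4

Row reduce to echelon form.
R2 ← R2 − (3)·R1: [0, -5, 12, 37]
R3 ← R3 + R1: [0, 2, -6, 1]
R4 ← R4 − (11)·R1: [0, -11, 51, 105]
R5 ← R5 + (2)·R1: [0, 1, -12, -21]
R3 ← R3 + (2/5)·R2: [0, 0, -6/5, 79/5]
R4 ← R4 − (11/5)·R2: [0, 0, 123/5, 118/5]
R5 ← R5 + (1/5)·R2: [0, 0, -48/5, -68/5]
R4 ← R4 + (41/2)·R3: [0, 0, 0, 695/2]
R5 ← R5 − (8)·R3: [0, 0, 0, -140]
R5 ← R5 + (56/139)·R4: [0, 0, 0, 0]
Echelon form has 4 nonzero rows, so rank(P) = 4.
The column space has dimension equal to the rank: 4.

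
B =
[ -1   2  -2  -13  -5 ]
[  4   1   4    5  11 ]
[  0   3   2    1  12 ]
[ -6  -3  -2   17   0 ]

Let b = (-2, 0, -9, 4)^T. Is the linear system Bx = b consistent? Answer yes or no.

no

Row reduce the augmented matrix [B | b].
R2 ← R2 + (4)·R1: [0, 9, -4, -47, -9, -8]
R4 ← R4 − (6)·R1: [0, -15, 10, 95, 30, 16]
R3 ← R3 − (1/3)·R2: [0, 0, 10/3, 50/3, 15, -19/3]
R4 ← R4 + (5/3)·R2: [0, 0, 10/3, 50/3, 15, 8/3]
R4 ← R4 − R3: [0, 0, 0, 0, 0, 9]
The echelon form has 4 nonzero rows; the last pivot sits in the augmented column, so rank(B) = 3 but rank([B|b]) = 4.
Since the ranks differ, the system is inconsistent.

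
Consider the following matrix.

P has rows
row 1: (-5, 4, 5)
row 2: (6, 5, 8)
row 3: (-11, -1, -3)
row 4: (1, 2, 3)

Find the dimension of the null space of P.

1

Row reduce to echelon form.
R2 ← R2 + (6/5)·R1: [0, 49/5, 14]
R3 ← R3 − (11/5)·R1: [0, -49/5, -14]
R4 ← R4 + (1/5)·R1: [0, 14/5, 4]
R3 ← R3 + R2: [0, 0, 0]
R4 ← R4 − (2/7)·R2: [0, 0, 0]
2 nonzero rows, so rank(P) = 2.
P has 3 columns; by rank–nullity, nullity = 3 − 2 = 1.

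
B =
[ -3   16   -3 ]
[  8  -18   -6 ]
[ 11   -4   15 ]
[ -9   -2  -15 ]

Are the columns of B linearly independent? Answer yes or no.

Row reduce B to echelon form.
R2 ← R2 + (8/3)·R1: [0, 74/3, -14]
R3 ← R3 + (11/3)·R1: [0, 164/3, 4]
R4 ← R4 − (3)·R1: [0, -50, -6]
R3 ← R3 − (82/37)·R2: [0, 0, 1296/37]
R4 ← R4 + (75/37)·R2: [0, 0, -1272/37]
R4 ← R4 + (53/54)·R3: [0, 0, 0]
3 pivots among 3 columns.
Every column is a pivot column, so the columns are linearly independent.

yes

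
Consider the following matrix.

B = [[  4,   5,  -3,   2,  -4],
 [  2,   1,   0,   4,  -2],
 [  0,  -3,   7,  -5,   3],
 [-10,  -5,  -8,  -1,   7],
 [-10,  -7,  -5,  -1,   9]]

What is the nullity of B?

Row reduce to echelon form.
R2 ← R2 − (1/2)·R1: [0, -3/2, 3/2, 3, 0]
R4 ← R4 + (5/2)·R1: [0, 15/2, -31/2, 4, -3]
R5 ← R5 + (5/2)·R1: [0, 11/2, -25/2, 4, -1]
R3 ← R3 − (2)·R2: [0, 0, 4, -11, 3]
R4 ← R4 + (5)·R2: [0, 0, -8, 19, -3]
R5 ← R5 + (11/3)·R2: [0, 0, -7, 15, -1]
R4 ← R4 + (2)·R3: [0, 0, 0, -3, 3]
R5 ← R5 + (7/4)·R3: [0, 0, 0, -17/4, 17/4]
R5 ← R5 − (17/12)·R4: [0, 0, 0, 0, 0]
4 nonzero rows, so rank(B) = 4.
B has 5 columns; by rank–nullity, nullity = 5 − 4 = 1.

1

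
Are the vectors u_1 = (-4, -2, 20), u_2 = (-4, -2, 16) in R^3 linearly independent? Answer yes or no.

Form the matrix with these vectors as rows and row reduce.
R2 ← R2 − R1: [0, 0, -4]
2 nonzero rows, so the 2 vectors span a space of dimension 2.
Since 2 = 2, the vectors are linearly independent.

yes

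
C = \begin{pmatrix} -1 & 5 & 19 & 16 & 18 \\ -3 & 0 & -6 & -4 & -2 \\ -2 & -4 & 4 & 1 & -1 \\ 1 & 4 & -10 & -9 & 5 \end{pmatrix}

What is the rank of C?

4

Row reduce to echelon form.
R2 ← R2 − (3)·R1: [0, -15, -63, -52, -56]
R3 ← R3 − (2)·R1: [0, -14, -34, -31, -37]
R4 ← R4 + R1: [0, 9, 9, 7, 23]
R3 ← R3 − (14/15)·R2: [0, 0, 124/5, 263/15, 229/15]
R4 ← R4 + (3/5)·R2: [0, 0, -144/5, -121/5, -53/5]
R4 ← R4 + (36/31)·R3: [0, 0, 0, -119/31, 221/31]
Echelon form has 4 nonzero rows, so rank(C) = 4.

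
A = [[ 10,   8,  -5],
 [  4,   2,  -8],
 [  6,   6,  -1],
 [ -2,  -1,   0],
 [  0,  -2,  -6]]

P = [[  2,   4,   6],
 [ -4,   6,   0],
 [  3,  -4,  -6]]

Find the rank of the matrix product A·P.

First compute AP:
[[-27, 108,  90],
 [-24,  60,  72],
 [-15,  64,  42],
 [  0, -14, -12],
 [-10,  12,  36]]
Now row reduce the product.
R2 ← R2 − (8/9)·R1: [0, -36, -8]
R3 ← R3 − (5/9)·R1: [0, 4, -8]
R5 ← R5 − (10/27)·R1: [0, -28, 8/3]
R3 ← R3 + (1/9)·R2: [0, 0, -80/9]
R4 ← R4 − (7/18)·R2: [0, 0, -80/9]
R5 ← R5 − (7/9)·R2: [0, 0, 80/9]
R4 ← R4 − R3: [0, 0, 0]
R5 ← R5 + R3: [0, 0, 0]
3 nonzero rows, so rank(AP) = 3.

3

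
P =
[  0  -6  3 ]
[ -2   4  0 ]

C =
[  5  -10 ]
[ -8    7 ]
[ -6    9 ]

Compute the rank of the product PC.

2

First compute PC:
[[ 30, -15],
 [-42,  48]]
Now row reduce the product.
R2 ← R2 + (7/5)·R1: [0, 27]
2 nonzero rows, so rank(PC) = 2.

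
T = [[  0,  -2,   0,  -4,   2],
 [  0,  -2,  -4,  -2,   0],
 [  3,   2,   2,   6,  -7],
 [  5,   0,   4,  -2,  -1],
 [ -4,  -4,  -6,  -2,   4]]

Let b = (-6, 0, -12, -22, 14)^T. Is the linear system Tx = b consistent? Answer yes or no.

yes

Row reduce the augmented matrix [T | b].
Swap R1 ↔ R3
R4 ← R4 − (5/3)·R1: [0, -10/3, 2/3, -12, 32/3, -2]
R5 ← R5 + (4/3)·R1: [0, -4/3, -10/3, 6, -16/3, -2]
R3 ← R3 − R2: [0, 0, 4, -2, 2, -6]
R4 ← R4 − (5/3)·R2: [0, 0, 22/3, -26/3, 32/3, -2]
R5 ← R5 − (2/3)·R2: [0, 0, -2/3, 22/3, -16/3, -2]
R4 ← R4 − (11/6)·R3: [0, 0, 0, -5, 7, 9]
R5 ← R5 + (1/6)·R3: [0, 0, 0, 7, -5, -3]
R5 ← R5 + (7/5)·R4: [0, 0, 0, 0, 24/5, 48/5]
The echelon form has 5 nonzero rows, and every pivot lies in the first 5 columns, so rank(T) = rank([T|b]) = 5.
The system is consistent.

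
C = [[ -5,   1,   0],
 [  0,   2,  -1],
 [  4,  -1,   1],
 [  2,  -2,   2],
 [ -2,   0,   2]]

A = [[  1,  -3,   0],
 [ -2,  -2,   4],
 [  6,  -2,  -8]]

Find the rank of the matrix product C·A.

First compute CA:
[[ -7,  13,   4],
 [-10,  -2,  16],
 [ 12, -12, -12],
 [ 18,  -6, -24],
 [ 10,   2, -16]]
Now row reduce the product.
R2 ← R2 − (10/7)·R1: [0, -144/7, 72/7]
R3 ← R3 + (12/7)·R1: [0, 72/7, -36/7]
R4 ← R4 + (18/7)·R1: [0, 192/7, -96/7]
R5 ← R5 + (10/7)·R1: [0, 144/7, -72/7]
R3 ← R3 + (1/2)·R2: [0, 0, 0]
R4 ← R4 + (4/3)·R2: [0, 0, 0]
R5 ← R5 + R2: [0, 0, 0]
2 nonzero rows, so rank(CA) = 2.

2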